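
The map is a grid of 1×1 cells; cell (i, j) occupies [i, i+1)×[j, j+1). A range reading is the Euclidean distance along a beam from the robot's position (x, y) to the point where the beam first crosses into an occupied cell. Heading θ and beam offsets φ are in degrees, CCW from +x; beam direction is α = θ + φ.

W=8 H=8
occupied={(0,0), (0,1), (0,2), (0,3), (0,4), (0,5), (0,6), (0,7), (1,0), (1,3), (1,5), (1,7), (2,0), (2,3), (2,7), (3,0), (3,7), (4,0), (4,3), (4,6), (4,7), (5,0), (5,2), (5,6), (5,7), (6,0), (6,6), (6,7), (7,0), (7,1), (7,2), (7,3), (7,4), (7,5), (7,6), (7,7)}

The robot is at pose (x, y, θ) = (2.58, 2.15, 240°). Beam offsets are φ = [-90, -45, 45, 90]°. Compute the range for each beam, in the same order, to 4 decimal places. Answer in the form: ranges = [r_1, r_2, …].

beam 1: φ=-90°, α=150°
  d=(-0.8660,0.5000)  start (2,2)  tX=0.6697 tY=1.7000  stride 1/|dx|=1.1547 1/|dy|=2.0000
    cross x-line → (1,2), t=0.6697
    cross y-line → (1,3), t=1.7000 (wall)
  → r_1 = 1.7000
beam 2: φ=-45°, α=195°
  d=(-0.9659,-0.2588)  start (2,2)  tX=0.6005 tY=0.5796  stride 1/|dx|=1.0353 1/|dy|=3.8637
    cross y-line → (2,1), t=0.5796
    cross x-line → (1,1), t=0.6005
    cross x-line → (0,1), t=1.6357 (wall)
  → r_2 = 1.6357
beam 3: φ=45°, α=285°
  d=(0.2588,-0.9659)  start (2,2)  tX=1.6228 tY=0.1553  stride 1/|dx|=3.8637 1/|dy|=1.0353
    cross y-line → (2,1), t=0.1553
    cross y-line → (2,0), t=1.1906 (wall)
  → r_3 = 1.1906
beam 4: φ=90°, α=330°
  d=(0.8660,-0.5000)  start (2,2)  tX=0.4850 tY=0.3000  stride 1/|dx|=1.1547 1/|dy|=2.0000
    cross y-line → (2,1), t=0.3000
    cross x-line → (3,1), t=0.4850
    cross x-line → (4,1), t=1.6397
    cross y-line → (4,0), t=2.3000 (wall)
  → r_4 = 2.3000

ranges = [1.7000, 1.6357, 1.1906, 2.3000]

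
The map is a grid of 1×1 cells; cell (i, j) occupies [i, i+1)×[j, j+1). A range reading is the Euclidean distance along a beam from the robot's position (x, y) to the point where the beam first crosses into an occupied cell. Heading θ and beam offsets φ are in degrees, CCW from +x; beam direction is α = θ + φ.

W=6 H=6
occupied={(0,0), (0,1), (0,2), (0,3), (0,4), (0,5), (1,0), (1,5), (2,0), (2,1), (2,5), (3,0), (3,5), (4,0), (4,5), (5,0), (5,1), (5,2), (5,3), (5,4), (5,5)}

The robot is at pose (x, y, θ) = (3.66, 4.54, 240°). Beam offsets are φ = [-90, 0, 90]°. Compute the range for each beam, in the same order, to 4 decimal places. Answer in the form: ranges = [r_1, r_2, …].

beam 1: φ=-90°, α=150°
  dir = (cos 150°, sin 150°) = (-0.8660, 0.5000); from cell (3,4)
  next x-line at t=0.7621, next y-line at t=0.9200; Δt_x=1.1547, Δt_y=2.0000
    x: enter (2,4) at t=0.7621
    y: enter (2,5) at t=0.9200 ← occupied
  → r_1 = 0.9200
beam 2: φ=0°, α=240°
  dir = (cos 240°, sin 240°) = (-0.5000, -0.8660); from cell (3,4)
  next x-line at t=1.3200, next y-line at t=0.6235; Δt_x=2.0000, Δt_y=1.1547
    y: enter (3,3) at t=0.6235
    x: enter (2,3) at t=1.3200
    y: enter (2,2) at t=1.7782
    y: enter (2,1) at t=2.9329 ← occupied
  → r_2 = 2.9329
beam 3: φ=90°, α=330°
  dir = (cos 330°, sin 330°) = (0.8660, -0.5000); from cell (3,4)
  next x-line at t=0.3926, next y-line at t=1.0800; Δt_x=1.1547, Δt_y=2.0000
    x: enter (4,4) at t=0.3926
    y: enter (4,3) at t=1.0800
    x: enter (5,3) at t=1.5473 ← occupied
  → r_3 = 1.5473

ranges = [0.9200, 2.9329, 1.5473]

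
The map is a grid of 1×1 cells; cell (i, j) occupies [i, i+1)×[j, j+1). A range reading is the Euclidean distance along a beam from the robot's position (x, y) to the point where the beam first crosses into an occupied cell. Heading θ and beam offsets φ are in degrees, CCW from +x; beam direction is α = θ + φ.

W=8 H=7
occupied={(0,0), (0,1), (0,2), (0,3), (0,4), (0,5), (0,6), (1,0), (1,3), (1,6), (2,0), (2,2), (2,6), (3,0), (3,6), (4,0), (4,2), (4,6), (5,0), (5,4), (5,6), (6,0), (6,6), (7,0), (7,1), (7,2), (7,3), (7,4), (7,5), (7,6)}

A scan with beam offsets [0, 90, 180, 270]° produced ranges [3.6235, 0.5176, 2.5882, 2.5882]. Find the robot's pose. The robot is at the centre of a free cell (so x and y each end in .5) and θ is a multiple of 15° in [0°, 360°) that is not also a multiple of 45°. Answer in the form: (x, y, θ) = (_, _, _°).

(x, y, θ) = (4.5, 3.5, 165°)

Candidates: 26 free-cell centres × 16 headings = 416 poses. Raycast each; keep the one whose scan matches to 4 dp.
  (4.5, 3.5, 150°): beam 1 = 4.0415 ≠ 3.6235 ✗
  (4.5, 4.5, 240°): beam 1 = 4.0415 ≠ 3.6235 ✗
  (6.5, 3.5, 240°): beam 1 = 2.8868 ≠ 3.6235 ✗
  (1.5, 1.5, 330°): beam 1 = 1.0000 ≠ 3.6235 ✗
  …
  (4.5, 3.5, 165°): r_1=3.6235, r_2=0.5176, r_3=2.5882, r_4=2.5882 — all match ✓
No second candidate reproduces the full scan.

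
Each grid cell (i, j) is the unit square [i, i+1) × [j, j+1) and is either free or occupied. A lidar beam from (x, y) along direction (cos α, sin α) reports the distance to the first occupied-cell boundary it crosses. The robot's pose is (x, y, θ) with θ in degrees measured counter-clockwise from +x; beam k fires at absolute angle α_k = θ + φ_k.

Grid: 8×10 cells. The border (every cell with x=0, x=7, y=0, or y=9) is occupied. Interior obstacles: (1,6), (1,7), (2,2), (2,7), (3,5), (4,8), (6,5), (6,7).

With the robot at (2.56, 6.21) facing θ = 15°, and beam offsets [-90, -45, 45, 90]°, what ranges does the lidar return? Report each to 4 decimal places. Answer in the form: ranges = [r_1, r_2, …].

ranges = [5.3938, 0.5081, 2.8800, 0.8179]

beam 1: φ=-90°, α=285°
  dir = (cos 285°, sin 285°) = (0.2588, -0.9659); from cell (2,6)
  next x-line at t=1.7000, next y-line at t=0.2174; Δt_x=3.8637, Δt_y=1.0353
    y: enter (2,5) at t=0.2174
    y: enter (2,4) at t=1.2527
    x: enter (3,4) at t=1.7000
    y: enter (3,3) at t=2.2880
    y: enter (3,2) at t=3.3232
    y: enter (3,1) at t=4.3585
    y: enter (3,0) at t=5.3938 ← occupied
  → r_1 = 5.3938
beam 2: φ=-45°, α=330°
  dir = (cos 330°, sin 330°) = (0.8660, -0.5000); from cell (2,6)
  next x-line at t=0.5081, next y-line at t=0.4200; Δt_x=1.1547, Δt_y=2.0000
    y: enter (2,5) at t=0.4200
    x: enter (3,5) at t=0.5081 ← occupied
  → r_2 = 0.5081
beam 3: φ=45°, α=60°
  dir = (cos 60°, sin 60°) = (0.5000, 0.8660); from cell (2,6)
  next x-line at t=0.8800, next y-line at t=0.9122; Δt_x=2.0000, Δt_y=1.1547
    x: enter (3,6) at t=0.8800
    y: enter (3,7) at t=0.9122
    y: enter (3,8) at t=2.0669
    x: enter (4,8) at t=2.8800 ← occupied
  → r_3 = 2.8800
beam 4: φ=90°, α=105°
  dir = (cos 105°, sin 105°) = (-0.2588, 0.9659); from cell (2,6)
  next x-line at t=2.1637, next y-line at t=0.8179; Δt_x=3.8637, Δt_y=1.0353
    y: enter (2,7) at t=0.8179 ← occupied
  → r_4 = 0.8179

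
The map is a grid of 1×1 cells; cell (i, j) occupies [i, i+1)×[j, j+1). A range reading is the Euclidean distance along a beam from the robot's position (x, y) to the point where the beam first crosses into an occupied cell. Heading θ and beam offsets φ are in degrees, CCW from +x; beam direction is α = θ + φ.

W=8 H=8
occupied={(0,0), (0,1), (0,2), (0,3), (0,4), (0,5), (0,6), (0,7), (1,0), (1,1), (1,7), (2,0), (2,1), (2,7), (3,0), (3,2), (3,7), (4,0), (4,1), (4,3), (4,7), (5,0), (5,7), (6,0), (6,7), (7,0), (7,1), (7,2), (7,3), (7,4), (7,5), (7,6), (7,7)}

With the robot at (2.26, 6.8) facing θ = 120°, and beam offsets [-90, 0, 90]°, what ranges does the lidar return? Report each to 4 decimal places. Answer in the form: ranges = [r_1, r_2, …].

beam 1: φ=-90°, α=30°
  cosα=0.8660 sinα=0.5000 | (2,6) | tMaxX 0.8545 tMaxY 0.4000 | tΔX 1.1547 tΔY 2.0000
    t=0.4000 [y] (2,7) — stop
  → r_1 = 0.4000
beam 2: φ=0°, α=120°
  cosα=-0.5000 sinα=0.8660 | (2,6) | tMaxX 0.5200 tMaxY 0.2309 | tΔX 2.0000 tΔY 1.1547
    t=0.2309 [y] (2,7) — stop
  → r_2 = 0.2309
beam 3: φ=90°, α=210°
  cosα=-0.8660 sinα=-0.5000 | (2,6) | tMaxX 0.3002 tMaxY 1.6000 | tΔX 1.1547 tΔY 2.0000
    t=0.3002 [x] (1,6)
    t=1.4549 [x] (0,6) — stop
  → r_3 = 1.4549

ranges = [0.4000, 0.2309, 1.4549]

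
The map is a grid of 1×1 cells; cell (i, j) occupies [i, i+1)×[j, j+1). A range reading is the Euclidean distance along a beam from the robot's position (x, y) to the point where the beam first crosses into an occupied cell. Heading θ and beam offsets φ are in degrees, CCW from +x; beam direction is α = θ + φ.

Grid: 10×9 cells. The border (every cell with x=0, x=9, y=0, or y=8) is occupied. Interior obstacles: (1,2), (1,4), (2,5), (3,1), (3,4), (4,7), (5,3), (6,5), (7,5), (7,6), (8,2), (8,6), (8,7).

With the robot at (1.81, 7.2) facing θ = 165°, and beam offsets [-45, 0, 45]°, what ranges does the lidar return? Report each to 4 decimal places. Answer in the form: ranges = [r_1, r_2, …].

beam 1: φ=-45°, α=120°
  dir = (cos 120°, sin 120°) = (-0.5000, 0.8660); from cell (1,7)
  next x-line at t=1.6200, next y-line at t=0.9238; Δt_x=2.0000, Δt_y=1.1547
    y: enter (1,8) at t=0.9238 ← occupied
  → r_1 = 0.9238
beam 2: φ=0°, α=165°
  dir = (cos 165°, sin 165°) = (-0.9659, 0.2588); from cell (1,7)
  next x-line at t=0.8386, next y-line at t=3.0910; Δt_x=1.0353, Δt_y=3.8637
    x: enter (0,7) at t=0.8386 ← occupied
  → r_2 = 0.8386
beam 3: φ=45°, α=210°
  dir = (cos 210°, sin 210°) = (-0.8660, -0.5000); from cell (1,7)
  next x-line at t=0.9353, next y-line at t=0.4000; Δt_x=1.1547, Δt_y=2.0000
    y: enter (1,6) at t=0.4000
    x: enter (0,6) at t=0.9353 ← occupied
  → r_3 = 0.9353

ranges = [0.9238, 0.8386, 0.9353]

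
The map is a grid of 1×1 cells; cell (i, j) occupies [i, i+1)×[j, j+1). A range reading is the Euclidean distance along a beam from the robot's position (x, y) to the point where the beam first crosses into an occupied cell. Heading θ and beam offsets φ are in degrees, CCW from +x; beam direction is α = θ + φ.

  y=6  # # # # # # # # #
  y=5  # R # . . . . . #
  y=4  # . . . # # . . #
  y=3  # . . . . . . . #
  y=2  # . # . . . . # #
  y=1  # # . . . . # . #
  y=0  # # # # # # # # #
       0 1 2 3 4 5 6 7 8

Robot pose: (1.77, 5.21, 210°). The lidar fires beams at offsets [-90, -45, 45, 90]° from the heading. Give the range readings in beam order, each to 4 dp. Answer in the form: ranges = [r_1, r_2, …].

ranges = [0.9122, 0.7972, 2.9751, 4.8613]

beam 1: φ=-90°, α=120°
  cosα=-0.5000 sinα=0.8660 | (1,5) | tMaxX 1.5400 tMaxY 0.9122 | tΔX 2.0000 tΔY 1.1547
    t=0.9122 [y] (1,6) — stop
  → r_1 = 0.9122
beam 2: φ=-45°, α=165°
  cosα=-0.9659 sinα=0.2588 | (1,5) | tMaxX 0.7972 tMaxY 3.0523 | tΔX 1.0353 tΔY 3.8637
    t=0.7972 [x] (0,5) — stop
  → r_2 = 0.7972
beam 3: φ=45°, α=255°
  cosα=-0.2588 sinα=-0.9659 | (1,5) | tMaxX 2.9751 tMaxY 0.2174 | tΔX 3.8637 tΔY 1.0353
    t=0.2174 [y] (1,4)
    t=1.2527 [y] (1,3)
    t=2.2880 [y] (1,2)
    t=2.9751 [x] (0,2) — stop
  → r_3 = 2.9751
beam 4: φ=90°, α=300°
  cosα=0.5000 sinα=-0.8660 | (1,5) | tMaxX 0.4600 tMaxY 0.2425 | tΔX 2.0000 tΔY 1.1547
    t=0.2425 [y] (1,4)
    t=0.4600 [x] (2,4)
    t=1.3972 [y] (2,3)
    t=2.4600 [x] (3,3)
    t=2.5519 [y] (3,2)
    t=3.7066 [y] (3,1)
    t=4.4600 [x] (4,1)
    t=4.8613 [y] (4,0) — stop
  → r_4 = 4.8613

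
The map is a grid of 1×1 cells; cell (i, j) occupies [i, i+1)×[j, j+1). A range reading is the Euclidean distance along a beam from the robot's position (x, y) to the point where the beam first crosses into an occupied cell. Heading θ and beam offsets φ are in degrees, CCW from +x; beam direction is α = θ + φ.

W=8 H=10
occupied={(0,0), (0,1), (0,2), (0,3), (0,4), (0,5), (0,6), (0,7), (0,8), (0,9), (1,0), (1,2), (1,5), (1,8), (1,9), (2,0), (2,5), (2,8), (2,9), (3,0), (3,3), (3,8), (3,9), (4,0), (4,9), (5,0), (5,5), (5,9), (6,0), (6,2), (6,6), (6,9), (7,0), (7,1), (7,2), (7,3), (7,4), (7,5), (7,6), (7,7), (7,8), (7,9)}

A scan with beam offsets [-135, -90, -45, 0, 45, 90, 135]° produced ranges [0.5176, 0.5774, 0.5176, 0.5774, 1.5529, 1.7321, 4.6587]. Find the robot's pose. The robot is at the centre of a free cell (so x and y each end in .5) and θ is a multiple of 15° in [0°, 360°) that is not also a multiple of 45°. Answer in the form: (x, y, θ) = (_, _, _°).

Candidates: 38 free-cell centres × 16 headings = 608 poses. Raycast each; keep the one whose scan matches to 4 dp.
  (6.5, 4.5, 345°): beam 1 = 2.8868 ≠ 0.5176 ✗
  (5.5, 8.5, 150°): beam 1 = 1.5529 ≠ 0.5176 ✗
  (3.5, 7.5, 150°): beam 1 = 3.6235 ≠ 0.5176 ✗
  …
  (1.5, 7.5, 210°): r_1=0.5176, r_2=0.5774, r_3=0.5176, r_4=0.5774, r_5=1.5529, r_6=1.7321, r_7=4.6587 — all match ✓
No second candidate reproduces the full scan.

(x, y, θ) = (1.5, 7.5, 210°)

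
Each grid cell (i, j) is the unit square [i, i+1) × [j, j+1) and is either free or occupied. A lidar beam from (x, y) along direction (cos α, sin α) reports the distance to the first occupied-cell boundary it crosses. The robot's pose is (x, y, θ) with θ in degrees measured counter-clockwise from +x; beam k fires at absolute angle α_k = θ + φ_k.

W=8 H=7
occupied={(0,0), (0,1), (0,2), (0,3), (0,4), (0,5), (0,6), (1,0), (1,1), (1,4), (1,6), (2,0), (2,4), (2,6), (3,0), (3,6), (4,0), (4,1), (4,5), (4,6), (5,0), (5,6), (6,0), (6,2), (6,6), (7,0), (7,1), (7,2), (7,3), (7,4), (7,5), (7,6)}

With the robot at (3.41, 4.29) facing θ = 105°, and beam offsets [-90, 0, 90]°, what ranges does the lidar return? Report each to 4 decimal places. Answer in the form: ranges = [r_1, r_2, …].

ranges = [3.7166, 1.7703, 0.4245]

beam 1: φ=-90°, α=15°
  d=(0.9659,0.2588)  start (3,4)  tX=0.6108 tY=2.7432  stride 1/|dx|=1.0353 1/|dy|=3.8637
    cross x-line → (4,4), t=0.6108
    cross x-line → (5,4), t=1.6461
    cross x-line → (6,4), t=2.6814
    cross y-line → (6,5), t=2.7432
    cross x-line → (7,5), t=3.7166 (wall)
  → r_1 = 3.7166
beam 2: φ=0°, α=105°
  d=(-0.2588,0.9659)  start (3,4)  tX=1.5841 tY=0.7350  stride 1/|dx|=3.8637 1/|dy|=1.0353
    cross y-line → (3,5), t=0.7350
    cross x-line → (2,5), t=1.5841
    cross y-line → (2,6), t=1.7703 (wall)
  → r_2 = 1.7703
beam 3: φ=90°, α=195°
  d=(-0.9659,-0.2588)  start (3,4)  tX=0.4245 tY=1.1205  stride 1/|dx|=1.0353 1/|dy|=3.8637
    cross x-line → (2,4), t=0.4245 (wall)
  → r_3 = 0.4245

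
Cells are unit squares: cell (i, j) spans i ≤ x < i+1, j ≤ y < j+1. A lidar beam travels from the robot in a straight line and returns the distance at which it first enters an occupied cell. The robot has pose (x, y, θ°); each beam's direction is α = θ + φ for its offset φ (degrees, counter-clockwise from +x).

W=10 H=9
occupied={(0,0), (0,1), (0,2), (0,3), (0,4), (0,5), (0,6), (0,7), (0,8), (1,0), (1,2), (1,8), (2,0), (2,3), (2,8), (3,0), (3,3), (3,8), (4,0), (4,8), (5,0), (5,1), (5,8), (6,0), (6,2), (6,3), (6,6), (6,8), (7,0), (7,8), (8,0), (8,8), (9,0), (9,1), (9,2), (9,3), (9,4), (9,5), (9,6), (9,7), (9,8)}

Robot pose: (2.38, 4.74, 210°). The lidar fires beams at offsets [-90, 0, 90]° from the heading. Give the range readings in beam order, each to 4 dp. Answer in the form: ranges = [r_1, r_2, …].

ranges = [2.7600, 1.5935, 0.8545]

beam 1: φ=-90°, α=120°
  d=(-0.5000,0.8660)  start (2,4)  tX=0.7600 tY=0.3002  stride 1/|dx|=2.0000 1/|dy|=1.1547
    cross y-line → (2,5), t=0.3002
    cross x-line → (1,5), t=0.7600
    cross y-line → (1,6), t=1.4549
    cross y-line → (1,7), t=2.6096
    cross x-line → (0,7), t=2.7600 (wall)
  → r_1 = 2.7600
beam 2: φ=0°, α=210°
  d=(-0.8660,-0.5000)  start (2,4)  tX=0.4388 tY=1.4800  stride 1/|dx|=1.1547 1/|dy|=2.0000
    cross x-line → (1,4), t=0.4388
    cross y-line → (1,3), t=1.4800
    cross x-line → (0,3), t=1.5935 (wall)
  → r_2 = 1.5935
beam 3: φ=90°, α=300°
  d=(0.5000,-0.8660)  start (2,4)  tX=1.2400 tY=0.8545  stride 1/|dx|=2.0000 1/|dy|=1.1547
    cross y-line → (2,3), t=0.8545 (wall)
  → r_3 = 0.8545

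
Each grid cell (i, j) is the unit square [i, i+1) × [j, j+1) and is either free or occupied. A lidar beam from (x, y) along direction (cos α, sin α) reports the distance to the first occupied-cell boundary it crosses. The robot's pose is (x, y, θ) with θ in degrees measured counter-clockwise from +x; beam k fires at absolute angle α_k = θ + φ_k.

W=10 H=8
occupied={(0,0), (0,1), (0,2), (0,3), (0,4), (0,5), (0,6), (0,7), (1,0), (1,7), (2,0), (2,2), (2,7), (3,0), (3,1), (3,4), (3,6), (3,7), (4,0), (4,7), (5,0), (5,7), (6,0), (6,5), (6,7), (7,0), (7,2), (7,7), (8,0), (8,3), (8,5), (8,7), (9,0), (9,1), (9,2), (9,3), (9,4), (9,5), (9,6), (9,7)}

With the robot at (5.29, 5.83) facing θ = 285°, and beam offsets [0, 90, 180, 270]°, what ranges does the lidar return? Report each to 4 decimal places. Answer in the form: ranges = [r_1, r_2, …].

ranges = [5.0004, 3.8409, 1.2113, 4.4413]

beam 1: φ=0°, α=285°
  direction (0.2588, -0.9659); cell (5,5); t to first gridline: x 2.7432, y 0.8593 (then +3.8637 / +1.0353)
    (5,4) via y @ 0.8593
    (5,3) via y @ 1.8946
    (6,3) via x @ 2.7432
    (6,2) via y @ 2.9298
    (6,1) via y @ 3.9651
    (6,0) via y @ 5.0004  # hit
  → r_1 = 5.0004
beam 2: φ=90°, α=15°
  direction (0.9659, 0.2588); cell (5,5); t to first gridline: x 0.7350, y 0.6568 (then +1.0353 / +3.8637)
    (5,6) via y @ 0.6568
    (6,6) via x @ 0.7350
    (7,6) via x @ 1.7703
    (8,6) via x @ 2.8056
    (9,6) via x @ 3.8409  # hit
  → r_2 = 3.8409
beam 3: φ=180°, α=105°
  direction (-0.2588, 0.9659); cell (5,5); t to first gridline: x 1.1205, y 0.1760 (then +3.8637 / +1.0353)
    (5,6) via y @ 0.1760
    (4,6) via x @ 1.1205
    (4,7) via y @ 1.2113  # hit
  → r_3 = 1.2113
beam 4: φ=270°, α=195°
  direction (-0.9659, -0.2588); cell (5,5); t to first gridline: x 0.3002, y 3.2069 (then +1.0353 / +3.8637)
    (4,5) via x @ 0.3002
    (3,5) via x @ 1.3355
    (2,5) via x @ 2.3708
    (2,4) via y @ 3.2069
    (1,4) via x @ 3.4061
    (0,4) via x @ 4.4413  # hit
  → r_4 = 4.4413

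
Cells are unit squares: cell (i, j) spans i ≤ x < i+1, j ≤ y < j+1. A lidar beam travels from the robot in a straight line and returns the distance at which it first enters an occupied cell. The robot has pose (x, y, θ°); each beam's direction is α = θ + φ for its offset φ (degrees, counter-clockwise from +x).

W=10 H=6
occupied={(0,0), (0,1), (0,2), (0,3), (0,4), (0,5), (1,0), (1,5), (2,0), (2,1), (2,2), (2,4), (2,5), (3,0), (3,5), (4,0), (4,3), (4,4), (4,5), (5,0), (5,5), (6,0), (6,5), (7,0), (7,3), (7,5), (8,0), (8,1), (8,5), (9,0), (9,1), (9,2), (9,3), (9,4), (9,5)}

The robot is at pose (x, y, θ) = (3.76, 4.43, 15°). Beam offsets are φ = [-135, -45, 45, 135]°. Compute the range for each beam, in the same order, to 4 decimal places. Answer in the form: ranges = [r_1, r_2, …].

beam 1: φ=-135°, α=240°
  direction (-0.5000, -0.8660); cell (3,4); t to first gridline: x 1.5200, y 0.4965 (then +2.0000 / +1.1547)
    (3,3) via y @ 0.4965
    (2,3) via x @ 1.5200
    (2,2) via y @ 1.6512  # hit
  → r_1 = 1.6512
beam 2: φ=-45°, α=330°
  direction (0.8660, -0.5000); cell (3,4); t to first gridline: x 0.2771, y 0.8600 (then +1.1547 / +2.0000)
    (4,4) via x @ 0.2771  # hit
  → r_2 = 0.2771
beam 3: φ=45°, α=60°
  direction (0.5000, 0.8660); cell (3,4); t to first gridline: x 0.4800, y 0.6582 (then +2.0000 / +1.1547)
    (4,4) via x @ 0.4800  # hit
  → r_3 = 0.4800
beam 4: φ=135°, α=150°
  direction (-0.8660, 0.5000); cell (3,4); t to first gridline: x 0.8776, y 1.1400 (then +1.1547 / +2.0000)
    (2,4) via x @ 0.8776  # hit
  → r_4 = 0.8776

ranges = [1.6512, 0.2771, 0.4800, 0.8776]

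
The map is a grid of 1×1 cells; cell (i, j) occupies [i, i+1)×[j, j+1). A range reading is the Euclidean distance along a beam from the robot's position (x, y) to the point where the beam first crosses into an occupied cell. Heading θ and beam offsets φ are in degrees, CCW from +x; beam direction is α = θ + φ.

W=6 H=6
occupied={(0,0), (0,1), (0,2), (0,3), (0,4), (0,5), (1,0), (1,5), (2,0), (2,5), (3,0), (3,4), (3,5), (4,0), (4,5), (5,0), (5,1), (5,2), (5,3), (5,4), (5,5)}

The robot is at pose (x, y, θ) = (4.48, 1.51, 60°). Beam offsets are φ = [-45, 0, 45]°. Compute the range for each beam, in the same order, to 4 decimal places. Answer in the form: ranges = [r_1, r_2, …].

beam 1: φ=-45°, α=15°
  direction (0.9659, 0.2588); cell (4,1); t to first gridline: x 0.5383, y 1.8932 (then +1.0353 / +3.8637)
    (5,1) via x @ 0.5383  # hit
  → r_1 = 0.5383
beam 2: φ=0°, α=60°
  direction (0.5000, 0.8660); cell (4,1); t to first gridline: x 1.0400, y 0.5658 (then +2.0000 / +1.1547)
    (4,2) via y @ 0.5658
    (5,2) via x @ 1.0400  # hit
  → r_2 = 1.0400
beam 3: φ=45°, α=105°
  direction (-0.2588, 0.9659); cell (4,1); t to first gridline: x 1.8546, y 0.5073 (then +3.8637 / +1.0353)
    (4,2) via y @ 0.5073
    (4,3) via y @ 1.5426
    (3,3) via x @ 1.8546
    (3,4) via y @ 2.5778  # hit
  → r_3 = 2.5778

ranges = [0.5383, 1.0400, 2.5778]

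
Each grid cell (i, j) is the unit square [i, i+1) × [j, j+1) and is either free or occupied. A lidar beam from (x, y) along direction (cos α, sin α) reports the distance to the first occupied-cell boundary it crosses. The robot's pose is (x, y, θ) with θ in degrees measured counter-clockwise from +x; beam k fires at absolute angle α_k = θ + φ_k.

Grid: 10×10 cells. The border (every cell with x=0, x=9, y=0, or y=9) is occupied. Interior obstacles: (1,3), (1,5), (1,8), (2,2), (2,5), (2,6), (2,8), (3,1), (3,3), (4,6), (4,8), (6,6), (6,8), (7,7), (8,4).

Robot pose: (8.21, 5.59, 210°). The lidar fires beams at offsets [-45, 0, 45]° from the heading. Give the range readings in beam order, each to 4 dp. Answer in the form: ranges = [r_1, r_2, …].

ranges = [1.5841, 4.8613, 0.6108]

beam 1: φ=-45°, α=165°
  cosα=-0.9659 sinα=0.2588 | (8,5) | tMaxX 0.2174 tMaxY 1.5841 | tΔX 1.0353 tΔY 3.8637
    t=0.2174 [x] (7,5)
    t=1.2527 [x] (6,5)
    t=1.5841 [y] (6,6) — stop
  → r_1 = 1.5841
beam 2: φ=0°, α=210°
  cosα=-0.8660 sinα=-0.5000 | (8,5) | tMaxX 0.2425 tMaxY 1.1800 | tΔX 1.1547 tΔY 2.0000
    t=0.2425 [x] (7,5)
    t=1.1800 [y] (7,4)
    t=1.3972 [x] (6,4)
    t=2.5519 [x] (5,4)
    t=3.1800 [y] (5,3)
    t=3.7066 [x] (4,3)
    t=4.8613 [x] (3,3) — stop
  → r_2 = 4.8613
beam 3: φ=45°, α=255°
  cosα=-0.2588 sinα=-0.9659 | (8,5) | tMaxX 0.8114 tMaxY 0.6108 | tΔX 3.8637 tΔY 1.0353
    t=0.6108 [y] (8,4) — stop
  → r_3 = 0.6108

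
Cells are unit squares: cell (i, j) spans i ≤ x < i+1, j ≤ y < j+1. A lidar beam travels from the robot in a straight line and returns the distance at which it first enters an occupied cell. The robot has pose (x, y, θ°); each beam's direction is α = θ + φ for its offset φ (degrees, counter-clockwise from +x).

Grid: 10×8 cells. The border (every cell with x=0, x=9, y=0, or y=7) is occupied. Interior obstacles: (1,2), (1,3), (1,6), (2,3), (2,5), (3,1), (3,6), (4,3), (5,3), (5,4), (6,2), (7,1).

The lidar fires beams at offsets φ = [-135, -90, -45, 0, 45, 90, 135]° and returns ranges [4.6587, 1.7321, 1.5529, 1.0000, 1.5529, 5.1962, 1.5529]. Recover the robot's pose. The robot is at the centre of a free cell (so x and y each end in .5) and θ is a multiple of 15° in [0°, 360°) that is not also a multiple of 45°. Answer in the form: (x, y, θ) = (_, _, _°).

(x, y, θ) = (4.5, 5.5, 150°)

Enumerate (i+0.5, j+0.5, θ) over the 36 free cells and 16 admissible headings. For each, cast all 7 beams and compare to the given ranges.
  (7.5, 6.5, 285°): beam 1 = 1.0000 ≠ 4.6587 ✗
  (3.5, 5.5, 150°): beam 1 = 5.6940 ≠ 4.6587 ✗
  (7.5, 4.5, 210°): beam 1 = 2.5882 ≠ 4.6587 ✗
  (2.5, 6.5, 240°): beam 1 = 0.5176 ≠ 4.6587 ✗
  (8.5, 1.5, 165°): beam 1 = 0.5774 ≠ 4.6587 ✗
  …
  (4.5, 5.5, 150°): r_1=4.6587, r_2=1.7321, r_3=1.5529, r_4=1.0000, r_5=1.5529, r_6=5.1962, r_7=1.5529 — all match ✓
Unique over the lattice → pose = (4.5, 5.5, 150°).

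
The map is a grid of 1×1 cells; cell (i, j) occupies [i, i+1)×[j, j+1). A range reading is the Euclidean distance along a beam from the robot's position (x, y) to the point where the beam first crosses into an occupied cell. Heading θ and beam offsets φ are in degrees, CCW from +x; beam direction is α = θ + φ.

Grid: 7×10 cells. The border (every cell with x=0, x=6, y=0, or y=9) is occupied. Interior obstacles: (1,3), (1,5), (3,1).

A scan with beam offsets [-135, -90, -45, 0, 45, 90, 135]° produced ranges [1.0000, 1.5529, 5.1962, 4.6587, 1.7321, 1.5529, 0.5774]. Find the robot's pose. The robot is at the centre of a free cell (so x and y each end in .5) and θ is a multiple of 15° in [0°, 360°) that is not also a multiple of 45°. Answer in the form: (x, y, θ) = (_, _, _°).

Candidates: 37 free-cell centres × 16 headings = 592 poses. Raycast each; keep the one whose scan matches to 4 dp.
  (4.5, 4.5, 195°): beam 1 = 3.0000 ≠ 1.0000 ✗
  (5.5, 1.5, 255°): beam 1 = 8.6603 ≠ 1.0000 ✗
  (2.5, 3.5, 30°): beam 1 = 2.5882 ≠ 1.0000 ✗
  (4.5, 2.5, 300°): beam 1 = 2.5882 ≠ 1.0000 ✗
  …
  (1.5, 7.5, 15°): r_1=1.0000, r_2=1.5529, r_3=5.1962, r_4=4.6587, r_5=1.7321, r_6=1.5529, r_7=0.5774 — all match ✓
Unique over the lattice → pose = (1.5, 7.5, 15°).

(x, y, θ) = (1.5, 7.5, 15°)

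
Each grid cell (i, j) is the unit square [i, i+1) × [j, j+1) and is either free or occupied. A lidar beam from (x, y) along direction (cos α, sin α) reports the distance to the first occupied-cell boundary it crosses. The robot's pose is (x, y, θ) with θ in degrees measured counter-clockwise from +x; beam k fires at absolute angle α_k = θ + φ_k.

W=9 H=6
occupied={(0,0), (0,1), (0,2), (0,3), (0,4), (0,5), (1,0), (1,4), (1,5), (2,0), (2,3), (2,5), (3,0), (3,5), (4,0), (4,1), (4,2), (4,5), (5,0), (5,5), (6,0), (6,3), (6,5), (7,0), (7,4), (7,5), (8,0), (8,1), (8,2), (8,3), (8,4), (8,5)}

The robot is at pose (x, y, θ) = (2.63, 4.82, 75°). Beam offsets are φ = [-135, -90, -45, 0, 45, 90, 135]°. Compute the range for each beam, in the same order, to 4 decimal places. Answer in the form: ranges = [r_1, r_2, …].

beam 1: φ=-135°, α=300°
  dir = (cos 300°, sin 300°) = (0.5000, -0.8660); from cell (2,4)
  next x-line at t=0.7400, next y-line at t=0.9469; Δt_x=2.0000, Δt_y=1.1547
    x: enter (3,4) at t=0.7400
    y: enter (3,3) at t=0.9469
    y: enter (3,2) at t=2.1016
    x: enter (4,2) at t=2.7400 ← occupied
  → r_1 = 2.7400
beam 2: φ=-90°, α=345°
  dir = (cos 345°, sin 345°) = (0.9659, -0.2588); from cell (2,4)
  next x-line at t=0.3831, next y-line at t=3.1682; Δt_x=1.0353, Δt_y=3.8637
    x: enter (3,4) at t=0.3831
    x: enter (4,4) at t=1.4183
    x: enter (5,4) at t=2.4536
    y: enter (5,3) at t=3.1682
    x: enter (6,3) at t=3.4889 ← occupied
  → r_2 = 3.4889
beam 3: φ=-45°, α=30°
  dir = (cos 30°, sin 30°) = (0.8660, 0.5000); from cell (2,4)
  next x-line at t=0.4272, next y-line at t=0.3600; Δt_x=1.1547, Δt_y=2.0000
    y: enter (2,5) at t=0.3600 ← occupied
  → r_3 = 0.3600
beam 4: φ=0°, α=75°
  dir = (cos 75°, sin 75°) = (0.2588, 0.9659); from cell (2,4)
  next x-line at t=1.4296, next y-line at t=0.1863; Δt_x=3.8637, Δt_y=1.0353
    y: enter (2,5) at t=0.1863 ← occupied
  → r_4 = 0.1863
beam 5: φ=45°, α=120°
  dir = (cos 120°, sin 120°) = (-0.5000, 0.8660); from cell (2,4)
  next x-line at t=1.2600, next y-line at t=0.2078; Δt_x=2.0000, Δt_y=1.1547
    y: enter (2,5) at t=0.2078 ← occupied
  → r_5 = 0.2078
beam 6: φ=90°, α=165°
  dir = (cos 165°, sin 165°) = (-0.9659, 0.2588); from cell (2,4)
  next x-line at t=0.6522, next y-line at t=0.6955; Δt_x=1.0353, Δt_y=3.8637
    x: enter (1,4) at t=0.6522 ← occupied
  → r_6 = 0.6522
beam 7: φ=135°, α=210°
  dir = (cos 210°, sin 210°) = (-0.8660, -0.5000); from cell (2,4)
  next x-line at t=0.7275, next y-line at t=1.6400; Δt_x=1.1547, Δt_y=2.0000
    x: enter (1,4) at t=0.7275 ← occupied
  → r_7 = 0.7275

ranges = [2.7400, 3.4889, 0.3600, 0.1863, 0.2078, 0.6522, 0.7275]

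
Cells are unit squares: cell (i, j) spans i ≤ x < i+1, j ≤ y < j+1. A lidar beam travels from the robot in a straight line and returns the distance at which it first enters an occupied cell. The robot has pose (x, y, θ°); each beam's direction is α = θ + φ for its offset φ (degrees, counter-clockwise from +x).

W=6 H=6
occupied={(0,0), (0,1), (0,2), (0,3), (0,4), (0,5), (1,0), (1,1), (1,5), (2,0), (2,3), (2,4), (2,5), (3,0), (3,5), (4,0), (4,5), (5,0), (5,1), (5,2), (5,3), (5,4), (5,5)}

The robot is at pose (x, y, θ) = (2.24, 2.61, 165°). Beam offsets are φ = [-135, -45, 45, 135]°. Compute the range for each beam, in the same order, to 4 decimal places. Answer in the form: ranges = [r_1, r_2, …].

beam 1: φ=-135°, α=30°
  d=(0.8660,0.5000)  start (2,2)  tX=0.8776 tY=0.7800  stride 1/|dx|=1.1547 1/|dy|=2.0000
    cross y-line → (2,3), t=0.7800 (wall)
  → r_1 = 0.7800
beam 2: φ=-45°, α=120°
  d=(-0.5000,0.8660)  start (2,2)  tX=0.4800 tY=0.4503  stride 1/|dx|=2.0000 1/|dy|=1.1547
    cross y-line → (2,3), t=0.4503 (wall)
  → r_2 = 0.4503
beam 3: φ=45°, α=210°
  d=(-0.8660,-0.5000)  start (2,2)  tX=0.2771 tY=1.2200  stride 1/|dx|=1.1547 1/|dy|=2.0000
    cross x-line → (1,2), t=0.2771
    cross y-line → (1,1), t=1.2200 (wall)
  → r_3 = 1.2200
beam 4: φ=135°, α=300°
  d=(0.5000,-0.8660)  start (2,2)  tX=1.5200 tY=0.7044  stride 1/|dx|=2.0000 1/|dy|=1.1547
    cross y-line → (2,1), t=0.7044
    cross x-line → (3,1), t=1.5200
    cross y-line → (3,0), t=1.8591 (wall)
  → r_4 = 1.8591

ranges = [0.7800, 0.4503, 1.2200, 1.8591]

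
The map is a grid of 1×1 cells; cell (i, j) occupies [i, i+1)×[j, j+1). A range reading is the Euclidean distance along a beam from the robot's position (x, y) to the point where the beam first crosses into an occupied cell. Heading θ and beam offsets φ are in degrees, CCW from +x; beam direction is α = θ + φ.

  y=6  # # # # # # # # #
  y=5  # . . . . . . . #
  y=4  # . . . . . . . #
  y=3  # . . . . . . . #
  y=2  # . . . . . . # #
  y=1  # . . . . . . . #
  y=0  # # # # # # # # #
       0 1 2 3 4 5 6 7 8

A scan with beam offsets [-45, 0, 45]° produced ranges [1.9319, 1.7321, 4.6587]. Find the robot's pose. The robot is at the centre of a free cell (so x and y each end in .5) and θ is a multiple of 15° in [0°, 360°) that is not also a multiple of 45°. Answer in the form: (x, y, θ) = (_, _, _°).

Enumerate (i+0.5, j+0.5, θ) over the 34 free cells and 16 admissible headings. For each, cast all 3 beams and compare to the given ranges.
  (3.5, 2.5, 300°): beam 1 = 1.5529 ≠ 1.9319 ✗
  (5.5, 5.5, 345°): beam 1 = 3.0000 ≠ 1.9319 ✗
  (4.5, 5.5, 15°): beam 1 = 4.0415 ≠ 1.9319 ✗
  (7.5, 4.5, 285°): beam 1 = 4.0415 ≠ 1.9319 ✗
  (2.5, 5.5, 330°): beam 1 = 4.6587 ≠ 1.9319 ✗
  …
  (5.5, 1.5, 30°): r_1=1.9319, r_2=1.7321, r_3=4.6587 — all match ✓
No second candidate reproduces the full scan.

(x, y, θ) = (5.5, 1.5, 30°)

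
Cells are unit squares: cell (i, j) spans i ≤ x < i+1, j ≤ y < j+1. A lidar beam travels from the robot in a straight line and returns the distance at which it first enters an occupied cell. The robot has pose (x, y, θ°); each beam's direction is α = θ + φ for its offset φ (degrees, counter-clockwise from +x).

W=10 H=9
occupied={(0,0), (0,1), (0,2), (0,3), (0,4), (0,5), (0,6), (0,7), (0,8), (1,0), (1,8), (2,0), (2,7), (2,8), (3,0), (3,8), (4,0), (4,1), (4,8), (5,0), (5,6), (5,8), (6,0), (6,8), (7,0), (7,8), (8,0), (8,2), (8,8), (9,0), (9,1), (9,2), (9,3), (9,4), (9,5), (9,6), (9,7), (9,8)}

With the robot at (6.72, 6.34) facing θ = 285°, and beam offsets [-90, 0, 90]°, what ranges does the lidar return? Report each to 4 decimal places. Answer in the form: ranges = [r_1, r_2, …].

ranges = [0.7454, 5.5284, 2.3604]

beam 1: φ=-90°, α=195°
  d=(-0.9659,-0.2588)  start (6,6)  tX=0.7454 tY=1.3137  stride 1/|dx|=1.0353 1/|dy|=3.8637
    cross x-line → (5,6), t=0.7454 (wall)
  → r_1 = 0.7454
beam 2: φ=0°, α=285°
  d=(0.2588,-0.9659)  start (6,6)  tX=1.0818 tY=0.3520  stride 1/|dx|=3.8637 1/|dy|=1.0353
    cross y-line → (6,5), t=0.3520
    cross x-line → (7,5), t=1.0818
    cross y-line → (7,4), t=1.3873
    cross y-line → (7,3), t=2.4225
    cross y-line → (7,2), t=3.4578
    cross y-line → (7,1), t=4.4931
    cross x-line → (8,1), t=4.9455
    cross y-line → (8,0), t=5.5284 (wall)
  → r_2 = 5.5284
beam 3: φ=90°, α=15°
  d=(0.9659,0.2588)  start (6,6)  tX=0.2899 tY=2.5500  stride 1/|dx|=1.0353 1/|dy|=3.8637
    cross x-line → (7,6), t=0.2899
    cross x-line → (8,6), t=1.3252
    cross x-line → (9,6), t=2.3604 (wall)
  → r_3 = 2.3604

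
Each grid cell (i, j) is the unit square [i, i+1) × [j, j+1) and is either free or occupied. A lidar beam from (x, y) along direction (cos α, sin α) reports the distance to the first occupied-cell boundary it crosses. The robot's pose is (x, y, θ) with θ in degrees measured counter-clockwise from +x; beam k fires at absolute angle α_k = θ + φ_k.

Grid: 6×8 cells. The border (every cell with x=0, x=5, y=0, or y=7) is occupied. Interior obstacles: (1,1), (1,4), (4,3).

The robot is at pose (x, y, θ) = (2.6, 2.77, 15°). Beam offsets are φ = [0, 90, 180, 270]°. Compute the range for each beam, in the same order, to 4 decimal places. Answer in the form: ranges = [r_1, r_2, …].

beam 1: φ=0°, α=15°
  cosα=0.9659 sinα=0.2588 | (2,2) | tMaxX 0.4141 tMaxY 0.8887 | tΔX 1.0353 tΔY 3.8637
    t=0.4141 [x] (3,2)
    t=0.8887 [y] (3,3)
    t=1.4494 [x] (4,3) — stop
  → r_1 = 1.4494
beam 2: φ=90°, α=105°
  cosα=-0.2588 sinα=0.9659 | (2,2) | tMaxX 2.3182 tMaxY 0.2381 | tΔX 3.8637 tΔY 1.0353
    t=0.2381 [y] (2,3)
    t=1.2734 [y] (2,4)
    t=2.3087 [y] (2,5)
    t=2.3182 [x] (1,5)
    t=3.3439 [y] (1,6)
    t=4.3792 [y] (1,7) — stop
  → r_2 = 4.3792
beam 3: φ=180°, α=195°
  cosα=-0.9659 sinα=-0.2588 | (2,2) | tMaxX 0.6212 tMaxY 2.9751 | tΔX 1.0353 tΔY 3.8637
    t=0.6212 [x] (1,2)
    t=1.6564 [x] (0,2) — stop
  → r_3 = 1.6564
beam 4: φ=270°, α=285°
  cosα=0.2588 sinα=-0.9659 | (2,2) | tMaxX 1.5455 tMaxY 0.7972 | tΔX 3.8637 tΔY 1.0353
    t=0.7972 [y] (2,1)
    t=1.5455 [x] (3,1)
    t=1.8324 [y] (3,0) — stop
  → r_4 = 1.8324

ranges = [1.4494, 4.3792, 1.6564, 1.8324]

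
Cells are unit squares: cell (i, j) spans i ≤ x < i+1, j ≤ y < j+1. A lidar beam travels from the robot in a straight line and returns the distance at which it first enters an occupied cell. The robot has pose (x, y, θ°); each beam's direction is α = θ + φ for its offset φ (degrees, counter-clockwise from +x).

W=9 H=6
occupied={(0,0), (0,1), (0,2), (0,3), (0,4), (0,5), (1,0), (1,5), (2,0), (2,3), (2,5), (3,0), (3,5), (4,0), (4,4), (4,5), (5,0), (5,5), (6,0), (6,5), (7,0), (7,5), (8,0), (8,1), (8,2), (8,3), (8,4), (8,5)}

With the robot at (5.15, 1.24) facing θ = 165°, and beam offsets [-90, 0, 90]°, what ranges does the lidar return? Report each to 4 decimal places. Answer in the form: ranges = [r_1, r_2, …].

ranges = [3.8926, 4.2964, 0.2485]

beam 1: φ=-90°, α=75°
  cosα=0.2588 sinα=0.9659 | (5,1) | tMaxX 3.2841 tMaxY 0.7868 | tΔX 3.8637 tΔY 1.0353
    t=0.7868 [y] (5,2)
    t=1.8221 [y] (5,3)
    t=2.8574 [y] (5,4)
    t=3.2841 [x] (6,4)
    t=3.8926 [y] (6,5) — stop
  → r_1 = 3.8926
beam 2: φ=0°, α=165°
  cosα=-0.9659 sinα=0.2588 | (5,1) | tMaxX 0.1553 tMaxY 2.9364 | tΔX 1.0353 tΔY 3.8637
    t=0.1553 [x] (4,1)
    t=1.1906 [x] (3,1)
    t=2.2258 [x] (2,1)
    t=2.9364 [y] (2,2)
    t=3.2611 [x] (1,2)
    t=4.2964 [x] (0,2) — stop
  → r_2 = 4.2964
beam 3: φ=90°, α=255°
  cosα=-0.2588 sinα=-0.9659 | (5,1) | tMaxX 0.5796 tMaxY 0.2485 | tΔX 3.8637 tΔY 1.0353
    t=0.2485 [y] (5,0) — stop
  → r_3 = 0.2485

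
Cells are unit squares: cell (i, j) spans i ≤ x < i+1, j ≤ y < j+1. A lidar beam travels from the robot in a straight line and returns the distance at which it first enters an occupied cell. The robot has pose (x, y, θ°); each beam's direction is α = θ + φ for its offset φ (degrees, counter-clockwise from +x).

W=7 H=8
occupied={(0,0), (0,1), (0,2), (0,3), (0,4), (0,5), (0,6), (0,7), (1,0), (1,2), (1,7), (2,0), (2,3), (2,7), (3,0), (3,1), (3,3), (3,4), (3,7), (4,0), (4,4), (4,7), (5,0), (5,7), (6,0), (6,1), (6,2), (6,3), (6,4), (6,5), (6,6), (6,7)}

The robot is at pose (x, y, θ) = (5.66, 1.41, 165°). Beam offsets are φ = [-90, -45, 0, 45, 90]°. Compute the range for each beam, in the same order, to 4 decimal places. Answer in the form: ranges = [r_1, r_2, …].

ranges = [1.3137, 2.9907, 1.7186, 0.8200, 0.4245]

beam 1: φ=-90°, α=75°
  direction (0.2588, 0.9659); cell (5,1); t to first gridline: x 1.3137, y 0.6108 (then +3.8637 / +1.0353)
    (5,2) via y @ 0.6108
    (6,2) via x @ 1.3137  # hit
  → r_1 = 1.3137
beam 2: φ=-45°, α=120°
  direction (-0.5000, 0.8660); cell (5,1); t to first gridline: x 1.3200, y 0.6813 (then +2.0000 / +1.1547)
    (5,2) via y @ 0.6813
    (4,2) via x @ 1.3200
    (4,3) via y @ 1.8360
    (4,4) via y @ 2.9907  # hit
  → r_2 = 2.9907
beam 3: φ=0°, α=165°
  direction (-0.9659, 0.2588); cell (5,1); t to first gridline: x 0.6833, y 2.2796 (then +1.0353 / +3.8637)
    (4,1) via x @ 0.6833
    (3,1) via x @ 1.7186  # hit
  → r_3 = 1.7186
beam 4: φ=45°, α=210°
  direction (-0.8660, -0.5000); cell (5,1); t to first gridline: x 0.7621, y 0.8200 (then +1.1547 / +2.0000)
    (4,1) via x @ 0.7621
    (4,0) via y @ 0.8200  # hit
  → r_4 = 0.8200
beam 5: φ=90°, α=255°
  direction (-0.2588, -0.9659); cell (5,1); t to first gridline: x 2.5500, y 0.4245 (then +3.8637 / +1.0353)
    (5,0) via y @ 0.4245  # hit
  → r_5 = 0.4245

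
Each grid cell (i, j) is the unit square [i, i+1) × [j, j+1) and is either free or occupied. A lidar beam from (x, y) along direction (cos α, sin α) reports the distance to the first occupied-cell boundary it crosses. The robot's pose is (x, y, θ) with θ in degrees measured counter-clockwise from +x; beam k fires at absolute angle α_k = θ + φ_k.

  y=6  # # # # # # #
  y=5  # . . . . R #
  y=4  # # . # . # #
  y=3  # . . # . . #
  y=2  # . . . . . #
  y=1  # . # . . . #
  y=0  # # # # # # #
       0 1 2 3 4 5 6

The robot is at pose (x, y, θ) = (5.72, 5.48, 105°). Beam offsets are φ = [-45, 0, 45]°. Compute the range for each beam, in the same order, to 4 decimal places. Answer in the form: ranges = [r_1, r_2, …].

ranges = [0.5600, 0.5383, 1.0400]

beam 1: φ=-45°, α=60°
  cosα=0.5000 sinα=0.8660 | (5,5) | tMaxX 0.5600 tMaxY 0.6004 | tΔX 2.0000 tΔY 1.1547
    t=0.5600 [x] (6,5) — stop
  → r_1 = 0.5600
beam 2: φ=0°, α=105°
  cosα=-0.2588 sinα=0.9659 | (5,5) | tMaxX 2.7819 tMaxY 0.5383 | tΔX 3.8637 tΔY 1.0353
    t=0.5383 [y] (5,6) — stop
  → r_2 = 0.5383
beam 3: φ=45°, α=150°
  cosα=-0.8660 sinα=0.5000 | (5,5) | tMaxX 0.8314 tMaxY 1.0400 | tΔX 1.1547 tΔY 2.0000
    t=0.8314 [x] (4,5)
    t=1.0400 [y] (4,6) — stop
  → r_3 = 1.0400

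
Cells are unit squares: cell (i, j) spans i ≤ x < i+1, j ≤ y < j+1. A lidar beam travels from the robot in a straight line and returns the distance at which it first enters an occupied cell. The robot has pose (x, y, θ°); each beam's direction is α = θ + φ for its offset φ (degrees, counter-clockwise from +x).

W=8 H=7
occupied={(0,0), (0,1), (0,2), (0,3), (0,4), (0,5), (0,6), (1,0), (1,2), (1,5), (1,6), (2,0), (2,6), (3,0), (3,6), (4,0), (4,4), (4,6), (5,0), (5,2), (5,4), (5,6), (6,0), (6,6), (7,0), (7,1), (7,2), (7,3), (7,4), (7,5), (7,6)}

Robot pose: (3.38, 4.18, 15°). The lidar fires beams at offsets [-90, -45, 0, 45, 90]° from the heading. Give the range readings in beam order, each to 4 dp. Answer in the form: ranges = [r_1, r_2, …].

ranges = [3.2922, 2.3600, 0.6419, 2.1016, 1.8842]

beam 1: φ=-90°, α=285°
  d=(0.2588,-0.9659)  start (3,4)  tX=2.3955 tY=0.1863  stride 1/|dx|=3.8637 1/|dy|=1.0353
    cross y-line → (3,3), t=0.1863
    cross y-line → (3,2), t=1.2216
    cross y-line → (3,1), t=2.2569
    cross x-line → (4,1), t=2.3955
    cross y-line → (4,0), t=3.2922 (wall)
  → r_1 = 3.2922
beam 2: φ=-45°, α=330°
  d=(0.8660,-0.5000)  start (3,4)  tX=0.7159 tY=0.3600  stride 1/|dx|=1.1547 1/|dy|=2.0000
    cross y-line → (3,3), t=0.3600
    cross x-line → (4,3), t=0.7159
    cross x-line → (5,3), t=1.8706
    cross y-line → (5,2), t=2.3600 (wall)
  → r_2 = 2.3600
beam 3: φ=0°, α=15°
  d=(0.9659,0.2588)  start (3,4)  tX=0.6419 tY=3.1682  stride 1/|dx|=1.0353 1/|dy|=3.8637
    cross x-line → (4,4), t=0.6419 (wall)
  → r_3 = 0.6419
beam 4: φ=45°, α=60°
  d=(0.5000,0.8660)  start (3,4)  tX=1.2400 tY=0.9469  stride 1/|dx|=2.0000 1/|dy|=1.1547
    cross y-line → (3,5), t=0.9469
    cross x-line → (4,5), t=1.2400
    cross y-line → (4,6), t=2.1016 (wall)
  → r_4 = 2.1016
beam 5: φ=90°, α=105°
  d=(-0.2588,0.9659)  start (3,4)  tX=1.4682 tY=0.8489  stride 1/|dx|=3.8637 1/|dy|=1.0353
    cross y-line → (3,5), t=0.8489
    cross x-line → (2,5), t=1.4682
    cross y-line → (2,6), t=1.8842 (wall)
  → r_5 = 1.8842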